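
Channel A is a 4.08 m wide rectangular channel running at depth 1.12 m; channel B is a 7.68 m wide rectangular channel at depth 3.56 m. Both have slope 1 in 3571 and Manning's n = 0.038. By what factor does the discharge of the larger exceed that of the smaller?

Channel A: Flow area A = b·y = 4.08 × 1.12 = 4.57 m². Wetted perimeter P = b + 2y = 4.08 + 2×1.12 = 6.32 m. Hydraulic radius R = A/P = 4.57/6.32 = 0.723 m. Q_A = (1/0.038)·4.57·0.723^(2/3)·√0.00028 = 1.621 m³/s.
Channel B: Flow area A = b·y = 7.68 × 3.56 = 27.34 m². Wetted perimeter P = b + 2y = 7.68 + 2×3.56 = 14.8 m. Hydraulic radius R = A/P = 27.34/14.8 = 1.847 m. Q_B = (1/0.038)·27.34·1.847^(2/3)·√0.00028 = 18.13 m³/s.
The larger discharge is 18.13 m³/s and the smaller is 1.621 m³/s; the ratio is 11.2.

11.2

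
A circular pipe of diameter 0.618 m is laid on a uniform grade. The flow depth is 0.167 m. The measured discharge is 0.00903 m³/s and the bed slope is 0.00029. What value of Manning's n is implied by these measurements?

For a circular section of diameter D = 0.618 m at depth y = 0.167 m, the central angle is θ = 2 arccos(1 − 2y/D) = 2.187 rad. Then A = (D²/8)(θ − sin θ) = 0.06542 m² and P = Dθ/2 = 0.6757 m.
Hydraulic radius R = A/P = 0.06542/0.6757 = 0.09682 m.
Rearranging Manning's equation: n = (1/Q) A R^(2/3) S^(1/2) = (1/0.00903) × 0.06542 × 0.09682^(2/3) × √0.00029 = 0.026.

n = 0.026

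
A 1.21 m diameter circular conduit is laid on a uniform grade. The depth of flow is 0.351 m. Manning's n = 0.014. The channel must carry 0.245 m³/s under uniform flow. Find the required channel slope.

S = 0.0013

For a circular section of diameter D = 1.21 m at depth y = 0.351 m, the central angle is θ = 2 arccos(1 − 2y/D) = 2.275 rad. Then A = (D²/8)(θ − sin θ) = 0.2769 m² and P = Dθ/2 = 1.376 m.
Hydraulic radius R = A/P = 0.2769/1.376 = 0.2012 m.
From Manning's equation, S = [nQ / (1 A R^(2/3))]² = [0.014 × 0.245 / (1 × 0.2769 × 0.2012^(2/3))]² = 0.0013.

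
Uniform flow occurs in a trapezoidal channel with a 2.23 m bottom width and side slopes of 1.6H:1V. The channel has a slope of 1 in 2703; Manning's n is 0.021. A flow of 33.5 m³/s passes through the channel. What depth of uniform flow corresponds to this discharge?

y_n = 3.36 m

Manning's equation rearranged: A R^(2/3) = nQ / (1·√S) = 0.021 × 33.5 / (√0.00037) = 36.58.
At y = 4.1 m: A R^(2/3) = 57.89 — high.
At y = 2.72 m: A R^(2/3) = 22.75 — low.
At y = 3.36 m: A R^(2/3) = 36.6 — close enough.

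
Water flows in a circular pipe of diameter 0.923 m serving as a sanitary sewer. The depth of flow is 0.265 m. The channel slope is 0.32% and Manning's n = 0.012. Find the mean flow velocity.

V = 1.34 m/s

For a circular section of diameter D = 0.923 m at depth y = 0.265 m, the central angle is θ = 2 arccos(1 − 2y/D) = 2.262 rad. Then A = (D²/8)(θ − sin θ) = 0.1588 m² and P = Dθ/2 = 1.044 m.
Hydraulic radius R = A/P = 0.1588/1.044 = 0.1521 m.
From Manning's equation, V = (1/n) R^(2/3) S^(1/2) = (1/0.012) × 0.1521^(2/3) × 0.0032^(1/2) = 1.34 m/s.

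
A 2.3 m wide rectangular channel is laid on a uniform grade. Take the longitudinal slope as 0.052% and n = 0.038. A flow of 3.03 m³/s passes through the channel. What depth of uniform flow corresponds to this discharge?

y_n = 2.56 m

Manning's equation rearranged: A R^(2/3) = nQ / (1·√S) = 0.038 × 3.03 / (√0.00052) = 5.049.
At y = 2.85 m: A R^(2/3) = 5.74 — over.
At y = 1.89 m: A R^(2/3) = 3.476 — short.
At y = 2.56 m: A R^(2/3) = 5.047 — ≈ 5.049.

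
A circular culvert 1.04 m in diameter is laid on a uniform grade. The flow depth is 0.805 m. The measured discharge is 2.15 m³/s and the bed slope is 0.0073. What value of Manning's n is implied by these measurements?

For a circular section of diameter D = 1.04 m at depth y = 0.805 m, the central angle is θ = 2 arccos(1 − 2y/D) = 4.302 rad. Then A = (D²/8)(θ − sin θ) = 0.7056 m² and P = Dθ/2 = 2.237 m.
Hydraulic radius R = A/P = 0.7056/2.237 = 0.3154 m.
Rearranging Manning's equation: n = (1/Q) A R^(2/3) S^(1/2) = (1/2.15) × 0.7056 × 0.3154^(2/3) × √0.0073 = 0.013.

n = 0.013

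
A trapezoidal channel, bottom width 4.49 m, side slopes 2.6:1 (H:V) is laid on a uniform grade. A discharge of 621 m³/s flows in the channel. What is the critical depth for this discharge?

y_c = 5.71 m

At critical depth, Q² T / (g A³) = 1, i.e. A³/T = Q²/g = 621²/9.81 = 39310.
Trying y = 4.21 m: A³/T = 10400 — short.
Trying y = 6.45 m: A³/T = 67800 — over.
Trying y = 5.71 m: A³/T = 39370 — matches.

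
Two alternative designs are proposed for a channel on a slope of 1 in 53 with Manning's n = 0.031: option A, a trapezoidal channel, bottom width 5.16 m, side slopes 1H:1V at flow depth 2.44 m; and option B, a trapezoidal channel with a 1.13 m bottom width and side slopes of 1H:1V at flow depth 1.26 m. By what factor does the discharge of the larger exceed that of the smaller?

11

Channel A: With bottom width b = 5.16 m and side slope z = 1: A = (b + zy)y = (5.16 + 1×2.44)×2.44 = 18.54 m²; P = b + 2y√(1+z²) = 5.16 + 2×2.44×1.414 = 12.06 m. Hydraulic radius R = A/P = 18.54/12.06 = 1.537 m. Q_A = (1/0.031)·18.54·1.537^(2/3)·√0.01887 = 109.5 m³/s.
Channel B: With bottom width b = 1.13 m and side slope z = 1: A = (b + zy)y = (1.13 + 1×1.26)×1.26 = 3.011 m²; P = b + 2y√(1+z²) = 1.13 + 2×1.26×1.414 = 4.694 m. Hydraulic radius R = A/P = 3.011/4.694 = 0.6416 m. Q_B = (1/0.031)·3.011·0.6416^(2/3)·√0.01887 = 9.926 m³/s.
The larger discharge is 109.5 m³/s and the smaller is 9.926 m³/s; the ratio is 11.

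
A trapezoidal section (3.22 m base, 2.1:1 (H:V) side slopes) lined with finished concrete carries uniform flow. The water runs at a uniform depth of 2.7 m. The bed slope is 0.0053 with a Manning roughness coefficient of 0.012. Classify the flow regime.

With bottom width b = 3.22 m and side slope z = 2.1: A = (b + zy)y = (3.22 + 2.1×2.7)×2.7 = 24 m²; P = b + 2y√(1+z²) = 3.22 + 2×2.7×2.326 = 15.78 m.
Hydraulic radius R = A/P = 24/15.78 = 1.521 m.
V = (1/n) R^(2/3) √S = (1/0.012) × 1.521^(2/3) × √0.0053 = 8.024 m/s. Hydraulic depth D_h = A/T = 24/14.56 = 1.649 m.
Froude number Fr = V/√(g·D_h) = 8.024/√(9.81×1.649) = 2, which is greater than 1, so the flow is supercritical.

supercritical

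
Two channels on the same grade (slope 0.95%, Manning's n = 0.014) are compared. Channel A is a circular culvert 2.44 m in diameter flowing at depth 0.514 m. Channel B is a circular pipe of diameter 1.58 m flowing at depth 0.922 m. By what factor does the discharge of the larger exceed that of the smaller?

2.08

Channel A: For a circular section of diameter D = 2.44 m at depth y = 0.514 m, the central angle is θ = 2 arccos(1 − 2y/D) = 1.907 rad. Then A = (D²/8)(θ − sin θ) = 0.717 m² and P = Dθ/2 = 2.327 m. Hydraulic radius R = A/P = 0.717/2.327 = 0.3081 m. Q_A = (1/0.014)·0.717·0.3081^(2/3)·√0.0095 = 2.277 m³/s.
Channel B: For a circular section of diameter D = 1.58 m at depth y = 0.922 m, the central angle is θ = 2 arccos(1 − 2y/D) = 3.477 rad. Then A = (D²/8)(θ − sin θ) = 1.188 m² and P = Dθ/2 = 2.747 m. Hydraulic radius R = A/P = 1.188/2.747 = 0.4324 m. Q_B = (1/0.014)·1.188·0.4324^(2/3)·√0.0095 = 4.729 m³/s.
The larger discharge is 4.729 m³/s and the smaller is 2.277 m³/s; the ratio is 2.08.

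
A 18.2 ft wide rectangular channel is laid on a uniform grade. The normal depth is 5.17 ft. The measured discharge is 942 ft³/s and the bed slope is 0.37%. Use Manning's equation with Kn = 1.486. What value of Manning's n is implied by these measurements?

n = 0.02

Flow area A = b·y = 18.2 × 5.17 = 94.09 ft². Wetted perimeter P = b + 2y = 18.2 + 2×5.17 = 28.54 ft.
Hydraulic radius R = A/P = 94.09/28.54 = 3.297 ft.
Rearranging Manning's equation: n = (1.486/Q) A R^(2/3) S^(1/2) = (1.486/942) × 94.09 × 3.297^(2/3) × √0.0037 = 0.02.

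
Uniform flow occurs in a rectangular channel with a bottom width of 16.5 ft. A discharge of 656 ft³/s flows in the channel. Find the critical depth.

y_c = 3.66 ft

For a rectangular channel, critical depth y_c = (q²/g)^(1/3) where q = Q/b = 656/16.5 = 39.76 ft²/s.
So y_c = (39.76²/32.2)^(1/3) = 3.66 ft.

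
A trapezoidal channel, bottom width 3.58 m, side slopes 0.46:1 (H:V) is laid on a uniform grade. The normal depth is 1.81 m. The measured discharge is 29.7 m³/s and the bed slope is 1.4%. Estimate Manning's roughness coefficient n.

n = 0.033

With bottom width b = 3.58 m and side slope z = 0.46: A = (b + zy)y = (3.58 + 0.46×1.81)×1.81 = 7.987 m²; P = b + 2y√(1+z²) = 3.58 + 2×1.81×1.101 = 7.565 m.
Hydraulic radius R = A/P = 7.987/7.565 = 1.056 m.
Rearranging Manning's equation: n = (1/Q) A R^(2/3) S^(1/2) = (1/29.7) × 7.987 × 1.056^(2/3) × √0.014 = 0.033.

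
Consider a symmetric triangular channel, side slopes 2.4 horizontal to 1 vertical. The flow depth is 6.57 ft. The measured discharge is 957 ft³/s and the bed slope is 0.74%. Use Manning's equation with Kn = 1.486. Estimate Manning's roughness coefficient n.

For a triangular section with side slope z = 2.4: A = zy² = 2.4×6.57² = 103.6 ft²; P = 2y√(1+z²) = 2×6.57×2.6 = 34.16 ft.
Hydraulic radius R = A/P = 103.6/34.16 = 3.032 ft.
Rearranging Manning's equation: n = (1.486/Q) A R^(2/3) S^(1/2) = (1.486/957) × 103.6 × 3.032^(2/3) × √0.0074 = 0.029.

n = 0.029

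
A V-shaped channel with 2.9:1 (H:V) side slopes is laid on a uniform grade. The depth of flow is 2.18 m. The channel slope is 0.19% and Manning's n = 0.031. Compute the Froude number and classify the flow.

For a triangular section with side slope z = 2.9: A = zy² = 2.9×2.18² = 13.78 m²; P = 2y√(1+z²) = 2×2.18×3.068 = 13.37 m.
Hydraulic radius R = A/P = 13.78/13.37 = 1.03 m.
V = (1/n) R^(2/3) √S = (1/0.031) × 1.03^(2/3) × √0.0019 = 1.435 m/s. Hydraulic depth D_h = A/T = 13.78/12.64 = 1.09 m.
Froude number Fr = V/√(g·D_h) = 1.435/√(9.81×1.09) = 0.439, which is less than 1, so the flow is subcritical.

subcritical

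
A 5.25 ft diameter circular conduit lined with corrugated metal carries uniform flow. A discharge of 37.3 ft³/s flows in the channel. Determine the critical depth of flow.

y_c = 1.68 ft

At critical depth, Q² T / (g A³) = 1, i.e. A³/T = Q²/g = 37.3²/32.2 = 43.21.
At y = 1.42 ft: A³/T = 22.65 — low.
At y = 1.92 ft: A³/T = 72.81 — high.
At y = 1.68 ft: A³/T = 43.48 — ≈ 43.21.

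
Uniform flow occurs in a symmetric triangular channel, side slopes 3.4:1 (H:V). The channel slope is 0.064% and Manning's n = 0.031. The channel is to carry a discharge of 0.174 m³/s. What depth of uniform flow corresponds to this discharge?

Manning's equation rearranged: A R^(2/3) = nQ / (1·√S) = 0.031 × 0.174 / (√0.00064) = 0.2132.
Trying y = 0.341 m: A R^(2/3) = 0.1182 — short.
Trying y = 0.425 m: A R^(2/3) = 0.2127 — ≈ 0.2132.

y_n = 0.425 m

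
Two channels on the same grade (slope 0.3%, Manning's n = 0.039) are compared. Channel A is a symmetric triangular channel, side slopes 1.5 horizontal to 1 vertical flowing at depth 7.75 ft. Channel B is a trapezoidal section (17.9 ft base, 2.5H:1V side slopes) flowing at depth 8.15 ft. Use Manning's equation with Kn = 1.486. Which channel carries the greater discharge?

channel B

Channel A: For a triangular section with side slope z = 1.5: A = zy² = 1.5×7.75² = 90.09 ft²; P = 2y√(1+z²) = 2×7.75×1.803 = 27.94 ft. Hydraulic radius R = A/P = 90.09/27.94 = 3.224 ft. Q_A = (1.486/0.039)·90.09·3.224^(2/3)·√0.003 = 410.4 ft³/s.
Channel B: With bottom width b = 17.9 ft and side slope z = 2.5: A = (b + zy)y = (17.9 + 2.5×8.15)×8.15 = 311.9 ft²; P = b + 2y√(1+z²) = 17.9 + 2×8.15×2.693 = 61.79 ft. Hydraulic radius R = A/P = 311.9/61.79 = 5.048 ft. Q_B = (1.486/0.039)·311.9·5.048^(2/3)·√0.003 = 1916 ft³/s.
Q_A = 410.4 ft³/s vs Q_B = 1916 ft³/s, so channel B carries more.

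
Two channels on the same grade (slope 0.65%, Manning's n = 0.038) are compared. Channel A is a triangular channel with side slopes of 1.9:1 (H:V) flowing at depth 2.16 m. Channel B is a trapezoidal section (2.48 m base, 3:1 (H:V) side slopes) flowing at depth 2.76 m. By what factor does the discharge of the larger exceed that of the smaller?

4.5

Channel A: For a triangular section with side slope z = 1.9: A = zy² = 1.9×2.16² = 8.865 m²; P = 2y√(1+z²) = 2×2.16×2.147 = 9.275 m. Hydraulic radius R = A/P = 8.865/9.275 = 0.9557 m. Q_A = (1/0.038)·8.865·0.9557^(2/3)·√0.0065 = 18.25 m³/s.
Channel B: With bottom width b = 2.48 m and side slope z = 3: A = (b + zy)y = (2.48 + 3×2.76)×2.76 = 29.7 m²; P = b + 2y√(1+z²) = 2.48 + 2×2.76×3.162 = 19.94 m. Hydraulic radius R = A/P = 29.7/19.94 = 1.49 m. Q_B = (1/0.038)·29.7·1.49^(2/3)·√0.0065 = 82.18 m³/s.
The larger discharge is 82.18 m³/s and the smaller is 18.25 m³/s; the ratio is 4.5.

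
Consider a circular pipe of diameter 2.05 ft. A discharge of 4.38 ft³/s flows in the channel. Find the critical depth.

y_c = 0.73 ft

At critical depth, Q² T / (g A³) = 1, i.e. A³/T = Q²/g = 4.38²/32.2 = 0.5958.
Try y = 0.873 ft: A³/T = 1.186 — over.
Try y = 0.501 ft: A³/T = 0.1385 — short.
Try y = 0.73 ft: A³/T = 0.5964 — ≈ 0.5958.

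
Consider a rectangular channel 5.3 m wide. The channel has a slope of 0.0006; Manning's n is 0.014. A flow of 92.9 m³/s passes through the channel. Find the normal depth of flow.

y_n = 6.56 m

Manning's equation rearranged: A R^(2/3) = nQ / (1·√S) = 0.014 × 92.9 / (√0.0006) = 53.1.
At y = 8.39 m: A R^(2/3) = 70.91 — high.
At y = 6.56 m: A R^(2/3) = 53.1 — matches.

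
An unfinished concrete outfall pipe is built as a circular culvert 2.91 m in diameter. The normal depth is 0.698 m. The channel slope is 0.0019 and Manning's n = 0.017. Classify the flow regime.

For a circular section of diameter D = 2.91 m at depth y = 0.698 m, the central angle is θ = 2 arccos(1 − 2y/D) = 2.047 rad. Then A = (D²/8)(θ − sin θ) = 1.226 m² and P = Dθ/2 = 2.979 m.
Hydraulic radius R = A/P = 1.226/2.979 = 0.4117 m.
V = (1/n) R^(2/3) √S = (1/0.017) × 0.4117^(2/3) × √0.0019 = 1.419 m/s. Hydraulic depth D_h = A/T = 1.226/2.485 = 0.4935 m.
Froude number Fr = V/√(g·D_h) = 1.419/√(9.81×0.4935) = 0.645, which is less than 1, so the flow is subcritical.

subcritical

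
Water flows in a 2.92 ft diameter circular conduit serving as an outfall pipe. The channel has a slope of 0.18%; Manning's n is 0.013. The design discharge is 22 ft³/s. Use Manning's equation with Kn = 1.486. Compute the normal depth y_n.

Manning's equation rearranged: A R^(2/3) = nQ / (1.486·√S) = 0.013 × 22 / (1.486 × √0.0018) = 4.536.
At y = 2.48 ft: A R^(2/3) = 5.591 — high.
At y = 1.47 ft: A R^(2/3) = 2.746 — low.
At y = 2.04 ft: A R^(2/3) = 4.534 — matches.

y_n = 2.04 ft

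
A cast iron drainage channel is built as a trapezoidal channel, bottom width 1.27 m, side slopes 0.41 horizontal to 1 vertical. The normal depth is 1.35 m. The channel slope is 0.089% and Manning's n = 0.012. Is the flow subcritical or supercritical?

With bottom width b = 1.27 m and side slope z = 0.41: A = (b + zy)y = (1.27 + 0.41×1.35)×1.35 = 2.462 m²; P = b + 2y√(1+z²) = 1.27 + 2×1.35×1.081 = 4.188 m.
Hydraulic radius R = A/P = 2.462/4.188 = 0.5878 m.
V = (1/n) R^(2/3) √S = (1/0.012) × 0.5878^(2/3) × √0.00089 = 1.744 m/s. Hydraulic depth D_h = A/T = 2.462/2.377 = 1.036 m.
Froude number Fr = V/√(g·D_h) = 1.744/√(9.81×1.036) = 0.547, which is less than 1, so the flow is subcritical.

subcritical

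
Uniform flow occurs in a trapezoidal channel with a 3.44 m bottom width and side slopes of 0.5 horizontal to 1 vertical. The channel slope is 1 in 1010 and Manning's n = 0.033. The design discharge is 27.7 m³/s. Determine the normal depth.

Manning's equation rearranged: A R^(2/3) = nQ / (1·√S) = 0.033 × 27.7 / (√0.0009901) = 29.05.
At y = 3.29 m: A R^(2/3) = 22.4 — low.
At y = 4.17 m: A R^(2/3) = 34.15 — high.
At y = 3.81 m: A R^(2/3) = 29.04 — ≈ 29.05.

y_n = 3.81 m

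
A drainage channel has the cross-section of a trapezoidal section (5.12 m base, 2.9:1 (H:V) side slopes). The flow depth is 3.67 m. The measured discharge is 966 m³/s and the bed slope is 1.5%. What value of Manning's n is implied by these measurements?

With bottom width b = 5.12 m and side slope z = 2.9: A = (b + zy)y = (5.12 + 2.9×3.67)×3.67 = 57.85 m²; P = b + 2y√(1+z²) = 5.12 + 2×3.67×3.068 = 27.64 m.
Hydraulic radius R = A/P = 57.85/27.64 = 2.093 m.
Rearranging Manning's equation: n = (1/Q) A R^(2/3) S^(1/2) = (1/966) × 57.85 × 2.093^(2/3) × √0.015 = 0.012.

n = 0.012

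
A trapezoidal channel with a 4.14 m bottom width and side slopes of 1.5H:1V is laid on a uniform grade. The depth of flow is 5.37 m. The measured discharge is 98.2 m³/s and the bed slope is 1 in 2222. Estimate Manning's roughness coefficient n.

n = 0.028

With bottom width b = 4.14 m and side slope z = 1.5: A = (b + zy)y = (4.14 + 1.5×5.37)×5.37 = 65.49 m²; P = b + 2y√(1+z²) = 4.14 + 2×5.37×1.803 = 23.5 m.
Hydraulic radius R = A/P = 65.49/23.5 = 2.786 m.
Rearranging Manning's equation: n = (1/Q) A R^(2/3) S^(1/2) = (1/98.2) × 65.49 × 2.786^(2/3) × √0.00045 = 0.028.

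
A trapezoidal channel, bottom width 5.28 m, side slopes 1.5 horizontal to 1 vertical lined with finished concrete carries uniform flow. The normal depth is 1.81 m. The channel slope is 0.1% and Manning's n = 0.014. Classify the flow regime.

subcritical

With bottom width b = 5.28 m and side slope z = 1.5: A = (b + zy)y = (5.28 + 1.5×1.81)×1.81 = 14.47 m²; P = b + 2y√(1+z²) = 5.28 + 2×1.81×1.803 = 11.81 m.
Hydraulic radius R = A/P = 14.47/11.81 = 1.226 m.
V = (1/n) R^(2/3) √S = (1/0.014) × 1.226^(2/3) × √0.001 = 2.587 m/s. Hydraulic depth D_h = A/T = 14.47/10.71 = 1.351 m.
Froude number Fr = V/√(g·D_h) = 2.587/√(9.81×1.351) = 0.711, which is less than 1, so the flow is subcritical.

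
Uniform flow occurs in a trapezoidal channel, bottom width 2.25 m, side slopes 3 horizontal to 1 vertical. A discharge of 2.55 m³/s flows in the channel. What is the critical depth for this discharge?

y_c = 0.418 m

At critical depth, Q² T / (g A³) = 1, i.e. A³/T = Q²/g = 2.55²/9.81 = 0.6628.
Try y = 0.293 m: A³/T = 0.1923 — too small.
Try y = 0.525 m: A³/T = 1.5 — too large.
Try y = 0.418 m: A³/T = 0.6604 — ≈ 0.6628.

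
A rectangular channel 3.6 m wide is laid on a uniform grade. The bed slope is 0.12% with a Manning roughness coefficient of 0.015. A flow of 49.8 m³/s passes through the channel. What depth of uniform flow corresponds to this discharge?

Manning's equation rearranged: A R^(2/3) = nQ / (1·√S) = 0.015 × 49.8 / (√0.0012) = 21.56.
Try y = 6.07 m: A R^(2/3) = 27.19 — too large.
Try y = 4.09 m: A R^(2/3) = 17.08 — too small.
Try y = 4.97 m: A R^(2/3) = 21.55 — ≈ 21.56.

y_n = 4.97 m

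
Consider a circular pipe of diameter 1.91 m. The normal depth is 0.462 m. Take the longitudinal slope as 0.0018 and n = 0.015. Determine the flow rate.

For a circular section of diameter D = 1.91 m at depth y = 0.462 m, the central angle is θ = 2 arccos(1 − 2y/D) = 2.057 rad. Then A = (D²/8)(θ − sin θ) = 0.5347 m² and P = Dθ/2 = 1.964 m.
Hydraulic radius R = A/P = 0.5347/1.964 = 0.2722 m.
Manning's equation: Q = (1/n) A R^(2/3) S^(1/2) = (1/0.015) × 0.5347 × 0.2722^(2/3) × 0.0018^(1/2) = 0.635 m³/s.

Q = 0.635 m³/s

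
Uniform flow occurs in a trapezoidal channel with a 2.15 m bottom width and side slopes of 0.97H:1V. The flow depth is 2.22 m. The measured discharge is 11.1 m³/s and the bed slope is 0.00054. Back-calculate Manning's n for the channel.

With bottom width b = 2.15 m and side slope z = 0.97: A = (b + zy)y = (2.15 + 0.97×2.22)×2.22 = 9.554 m²; P = b + 2y√(1+z²) = 2.15 + 2×2.22×1.393 = 8.336 m.
Hydraulic radius R = A/P = 9.554/8.336 = 1.146 m.
Rearranging Manning's equation: n = (1/Q) A R^(2/3) S^(1/2) = (1/11.1) × 9.554 × 1.146^(2/3) × √0.00054 = 0.0219.

n = 0.0219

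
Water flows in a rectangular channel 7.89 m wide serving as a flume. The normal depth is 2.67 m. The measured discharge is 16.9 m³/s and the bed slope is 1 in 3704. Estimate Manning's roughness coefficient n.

n = 0.0279

Flow area A = b·y = 7.89 × 2.67 = 21.07 m². Wetted perimeter P = b + 2y = 7.89 + 2×2.67 = 13.23 m.
Hydraulic radius R = A/P = 21.07/13.23 = 1.592 m.
Rearranging Manning's equation: n = (1/Q) A R^(2/3) S^(1/2) = (1/16.9) × 21.07 × 1.592^(2/3) × √0.00027 = 0.0279.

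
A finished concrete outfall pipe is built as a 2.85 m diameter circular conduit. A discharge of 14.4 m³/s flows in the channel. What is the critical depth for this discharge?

At critical depth, Q² T / (g A³) = 1, i.e. A³/T = Q²/g = 14.4²/9.81 = 21.14.
Trying y = 2.09 m: A³/T = 50 — over.
Trying y = 1.24 m: A³/T = 6.69 — short.
Trying y = 1.68 m: A³/T = 21.36 — ≈ 21.14.

y_c = 1.68 m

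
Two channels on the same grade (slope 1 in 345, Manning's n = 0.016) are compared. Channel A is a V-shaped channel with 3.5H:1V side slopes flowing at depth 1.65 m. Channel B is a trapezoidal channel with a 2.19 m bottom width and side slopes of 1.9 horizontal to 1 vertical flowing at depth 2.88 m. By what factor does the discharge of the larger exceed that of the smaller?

3.57

Channel A: For a triangular section with side slope z = 3.5: A = zy² = 3.5×1.65² = 9.529 m²; P = 2y√(1+z²) = 2×1.65×3.64 = 12.01 m. Hydraulic radius R = A/P = 9.529/12.01 = 0.7933 m. Q_A = (1/0.016)·9.529·0.7933^(2/3)·√0.002899 = 27.48 m³/s.
Channel B: With bottom width b = 2.19 m and side slope z = 1.9: A = (b + zy)y = (2.19 + 1.9×2.88)×2.88 = 22.07 m²; P = b + 2y√(1+z²) = 2.19 + 2×2.88×2.147 = 14.56 m. Hydraulic radius R = A/P = 22.07/14.56 = 1.516 m. Q_B = (1/0.016)·22.07·1.516^(2/3)·√0.002899 = 97.98 m³/s.
The larger discharge is 97.98 m³/s and the smaller is 27.48 m³/s; the ratio is 3.57.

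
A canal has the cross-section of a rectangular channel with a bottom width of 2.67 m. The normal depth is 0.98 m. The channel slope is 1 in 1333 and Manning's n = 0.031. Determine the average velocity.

Flow area A = b·y = 2.67 × 0.98 = 2.617 m². Wetted perimeter P = b + 2y = 2.67 + 2×0.98 = 4.63 m.
Hydraulic radius R = A/P = 2.617/4.63 = 0.5651 m.
From Manning's equation, V = (1/n) R^(2/3) S^(1/2) = (1/0.031) × 0.5651^(2/3) × 0.0007502^(1/2) = 0.604 m/s.

V = 0.604 m/s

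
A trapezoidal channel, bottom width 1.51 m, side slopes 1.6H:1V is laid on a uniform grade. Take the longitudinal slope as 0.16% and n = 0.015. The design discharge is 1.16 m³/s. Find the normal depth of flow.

y_n = 0.435 m

Manning's equation rearranged: A R^(2/3) = nQ / (1·√S) = 0.015 × 1.16 / (√0.0016) = 0.435.
At y = 0.346 m: A R^(2/3) = 0.2861 — low.
At y = 0.435 m: A R^(2/3) = 0.4343 — ≈ 0.435.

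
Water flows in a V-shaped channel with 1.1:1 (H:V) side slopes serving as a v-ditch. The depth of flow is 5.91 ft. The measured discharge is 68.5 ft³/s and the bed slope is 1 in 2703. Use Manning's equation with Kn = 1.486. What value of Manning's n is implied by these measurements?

For a triangular section with side slope z = 1.1: A = zy² = 1.1×5.91² = 38.42 ft²; P = 2y√(1+z²) = 2×5.91×1.487 = 17.57 ft.
Hydraulic radius R = A/P = 38.42/17.57 = 2.187 ft.
Rearranging Manning's equation: n = (1.486/Q) A R^(2/3) S^(1/2) = (1.486/68.5) × 38.42 × 2.187^(2/3) × √0.00037 = 0.027.

n = 0.027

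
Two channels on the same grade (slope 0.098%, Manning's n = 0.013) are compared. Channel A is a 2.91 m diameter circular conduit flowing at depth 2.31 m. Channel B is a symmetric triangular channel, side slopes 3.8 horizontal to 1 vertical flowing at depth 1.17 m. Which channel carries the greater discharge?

channel A

Channel A: For a circular section of diameter D = 2.91 m at depth y = 2.31 m, the central angle is θ = 2 arccos(1 − 2y/D) = 4.398 rad. Then A = (D²/8)(θ − sin θ) = 5.662 m² and P = Dθ/2 = 6.399 m. Hydraulic radius R = A/P = 5.662/6.399 = 0.8848 m. Q_A = (1/0.013)·5.662·0.8848^(2/3)·√0.00098 = 12.57 m³/s.
Channel B: For a triangular section with side slope z = 3.8: A = zy² = 3.8×1.17² = 5.202 m²; P = 2y√(1+z²) = 2×1.17×3.929 = 9.195 m. Hydraulic radius R = A/P = 5.202/9.195 = 0.5657 m. Q_B = (1/0.013)·5.202·0.5657^(2/3)·√0.00098 = 8.568 m³/s.
Q_A = 12.57 m³/s vs Q_B = 8.568 m³/s, so channel A carries more.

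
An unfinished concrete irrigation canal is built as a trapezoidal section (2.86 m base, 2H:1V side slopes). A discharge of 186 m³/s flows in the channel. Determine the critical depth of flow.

At critical depth, Q² T / (g A³) = 1, i.e. A³/T = Q²/g = 186²/9.81 = 3527.
Trying y = 3.11 m: A³/T = 1472 — too small.
Trying y = 4.86 m: A³/T = 10250 — too large.
Trying y = 3.81 m: A³/T = 3517 — close enough.

y_c = 3.81 m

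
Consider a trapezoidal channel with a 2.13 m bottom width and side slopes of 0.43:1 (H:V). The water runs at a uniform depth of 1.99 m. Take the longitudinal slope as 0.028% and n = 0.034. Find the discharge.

Q = 2.76 m³/s

With bottom width b = 2.13 m and side slope z = 0.43: A = (b + zy)y = (2.13 + 0.43×1.99)×1.99 = 5.942 m²; P = b + 2y√(1+z²) = 2.13 + 2×1.99×1.089 = 6.462 m.
Hydraulic radius R = A/P = 5.942/6.462 = 0.9194 m.
Manning's equation: Q = (1/n) A R^(2/3) S^(1/2) = (1/0.034) × 5.942 × 0.9194^(2/3) × 0.00028^(1/2) = 2.76 m³/s.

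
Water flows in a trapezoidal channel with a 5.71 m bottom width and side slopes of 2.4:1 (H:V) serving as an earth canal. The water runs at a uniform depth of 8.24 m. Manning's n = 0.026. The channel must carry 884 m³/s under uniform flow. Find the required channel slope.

S = 0.0017

With bottom width b = 5.71 m and side slope z = 2.4: A = (b + zy)y = (5.71 + 2.4×8.24)×8.24 = 210 m²; P = b + 2y√(1+z²) = 5.71 + 2×8.24×2.6 = 48.56 m.
Hydraulic radius R = A/P = 210/48.56 = 4.325 m.
From Manning's equation, S = [nQ / (1 A R^(2/3))]² = [0.026 × 884 / (1 × 210 × 4.325^(2/3))]² = 0.0017.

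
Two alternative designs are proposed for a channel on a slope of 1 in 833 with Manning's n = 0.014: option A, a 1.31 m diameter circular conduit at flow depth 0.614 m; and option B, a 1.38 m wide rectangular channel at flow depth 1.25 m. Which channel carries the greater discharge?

channel B

Channel A: For a circular section of diameter D = 1.31 m at depth y = 0.614 m, the central angle is θ = 2 arccos(1 − 2y/D) = 3.016 rad. Then A = (D²/8)(θ − sin θ) = 0.6202 m² and P = Dθ/2 = 1.976 m. Hydraulic radius R = A/P = 0.6202/1.976 = 0.3139 m. Q_A = (1/0.014)·0.6202·0.3139^(2/3)·√0.0012 = 0.709 m³/s.
Channel B: Flow area A = b·y = 1.38 × 1.25 = 1.725 m². Wetted perimeter P = b + 2y = 1.38 + 2×1.25 = 3.88 m. Hydraulic radius R = A/P = 1.725/3.88 = 0.4446 m. Q_B = (1/0.014)·1.725·0.4446^(2/3)·√0.0012 = 2.487 m³/s.
Q_A = 0.709 m³/s vs Q_B = 2.487 m³/s, so channel B carries more.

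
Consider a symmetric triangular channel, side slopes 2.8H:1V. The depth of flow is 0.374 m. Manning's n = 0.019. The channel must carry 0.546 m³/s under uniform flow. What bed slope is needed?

For a triangular section with side slope z = 2.8: A = zy² = 2.8×0.374² = 0.3917 m²; P = 2y√(1+z²) = 2×0.374×2.973 = 2.224 m.
Hydraulic radius R = A/P = 0.3917/2.224 = 0.1761 m.
From Manning's equation, S = [nQ / (1 A R^(2/3))]² = [0.019 × 0.546 / (1 × 0.3917 × 0.1761^(2/3))]² = 0.00711.

S = 0.00711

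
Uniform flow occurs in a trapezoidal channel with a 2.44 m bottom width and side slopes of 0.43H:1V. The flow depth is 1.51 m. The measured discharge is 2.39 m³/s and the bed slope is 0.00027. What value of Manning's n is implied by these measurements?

With bottom width b = 2.44 m and side slope z = 0.43: A = (b + zy)y = (2.44 + 0.43×1.51)×1.51 = 4.665 m²; P = b + 2y√(1+z²) = 2.44 + 2×1.51×1.089 = 5.727 m.
Hydraulic radius R = A/P = 4.665/5.727 = 0.8145 m.
Rearranging Manning's equation: n = (1/Q) A R^(2/3) S^(1/2) = (1/2.39) × 4.665 × 0.8145^(2/3) × √0.00027 = 0.028.

n = 0.028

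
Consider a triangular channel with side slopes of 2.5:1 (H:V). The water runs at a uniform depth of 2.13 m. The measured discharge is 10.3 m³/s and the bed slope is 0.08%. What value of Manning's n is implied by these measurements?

n = 0.0309

For a triangular section with side slope z = 2.5: A = zy² = 2.5×2.13² = 11.34 m²; P = 2y√(1+z²) = 2×2.13×2.693 = 11.47 m.
Hydraulic radius R = A/P = 11.34/11.47 = 0.9888 m.
Rearranging Manning's equation: n = (1/Q) A R^(2/3) S^(1/2) = (1/10.3) × 11.34 × 0.9888^(2/3) × √0.0008 = 0.0309.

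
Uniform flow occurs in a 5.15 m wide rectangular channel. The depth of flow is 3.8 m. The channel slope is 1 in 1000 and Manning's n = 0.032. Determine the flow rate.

Flow area A = b·y = 5.15 × 3.8 = 19.57 m². Wetted perimeter P = b + 2y = 5.15 + 2×3.8 = 12.75 m.
Hydraulic radius R = A/P = 19.57/12.75 = 1.535 m.
Manning's equation: Q = (1/n) A R^(2/3) S^(1/2) = (1/0.032) × 19.57 × 1.535^(2/3) × 0.001^(1/2) = 25.7 m³/s.

Q = 25.7 m³/s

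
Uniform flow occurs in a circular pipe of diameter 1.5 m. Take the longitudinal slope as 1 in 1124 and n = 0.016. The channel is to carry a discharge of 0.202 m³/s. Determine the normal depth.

Manning's equation rearranged: A R^(2/3) = nQ / (1·√S) = 0.016 × 0.202 / (√0.0008897) = 0.1084.
Trying y = 0.286 m: A R^(2/3) = 0.07304 — short.
Trying y = 0.385 m: A R^(2/3) = 0.1326 — over.
Trying y = 0.348 m: A R^(2/3) = 0.1085 — close enough.

y_n = 0.348 m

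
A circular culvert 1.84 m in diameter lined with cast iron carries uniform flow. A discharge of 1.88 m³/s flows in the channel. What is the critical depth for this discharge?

At critical depth, Q² T / (g A³) = 1, i.e. A³/T = Q²/g = 1.88²/9.81 = 0.3603.
At y = 0.802 m: A³/T = 0.7556 — too large.
At y = 0.583 m: A³/T = 0.2213 — too small.
At y = 0.661 m: A³/T = 0.3594 — close enough.

y_c = 0.661 m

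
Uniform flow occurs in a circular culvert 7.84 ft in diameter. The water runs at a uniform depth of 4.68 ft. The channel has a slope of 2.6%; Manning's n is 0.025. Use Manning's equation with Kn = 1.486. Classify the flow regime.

For a circular section of diameter D = 7.84 ft at depth y = 4.68 ft, the central angle is θ = 2 arccos(1 − 2y/D) = 3.532 rad. Then A = (D²/8)(θ − sin θ) = 30.06 ft² and P = Dθ/2 = 13.84 ft.
Hydraulic radius R = A/P = 30.06/13.84 = 2.171 ft.
V = (1.486/n) R^(2/3) √S = (1.486/0.025) × 2.171^(2/3) × √0.026 = 16.07 ft/s. Hydraulic depth D_h = A/T = 30.06/7.691 = 3.908 ft.
Froude number Fr = V/√(g·D_h) = 16.07/√(32.2×3.908) = 1.43, which is greater than 1, so the flow is supercritical.

supercritical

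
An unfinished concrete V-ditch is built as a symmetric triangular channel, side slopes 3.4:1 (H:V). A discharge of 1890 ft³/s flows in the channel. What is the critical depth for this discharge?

y_c = 7.19 ft

At critical depth, Q² T / (g A³) = 1, i.e. A³/T = Q²/g = 1890²/32.2 = 110900.
Trying y = 5.95 ft: A³/T = 43100 — too small.
Trying y = 7.19 ft: A³/T = 111100 — matches.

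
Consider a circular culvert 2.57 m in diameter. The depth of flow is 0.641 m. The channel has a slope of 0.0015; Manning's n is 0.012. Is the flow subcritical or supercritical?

For a circular section of diameter D = 2.57 m at depth y = 0.641 m, the central angle is θ = 2 arccos(1 − 2y/D) = 2.092 rad. Then A = (D²/8)(θ − sin θ) = 1.011 m² and P = Dθ/2 = 2.688 m.
Hydraulic radius R = A/P = 1.011/2.688 = 0.3761 m.
V = (1/n) R^(2/3) √S = (1/0.012) × 0.3761^(2/3) × √0.0015 = 1.682 m/s. Hydraulic depth D_h = A/T = 1.011/2.224 = 0.4545 m.
Froude number Fr = V/√(g·D_h) = 1.682/√(9.81×0.4545) = 0.796, which is less than 1, so the flow is subcritical.

subcritical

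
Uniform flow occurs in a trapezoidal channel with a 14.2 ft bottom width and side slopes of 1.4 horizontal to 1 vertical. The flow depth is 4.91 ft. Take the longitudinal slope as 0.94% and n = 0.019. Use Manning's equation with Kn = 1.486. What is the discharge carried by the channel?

With bottom width b = 14.2 ft and side slope z = 1.4: A = (b + zy)y = (14.2 + 1.4×4.91)×4.91 = 103.5 ft²; P = b + 2y√(1+z²) = 14.2 + 2×4.91×1.72 = 31.09 ft.
Hydraulic radius R = A/P = 103.5/31.09 = 3.328 ft.
Manning's equation: Q = (1.486/n) A R^(2/3) S^(1/2) = (1.486/0.019) × 103.5 × 3.328^(2/3) × 0.0094^(1/2) = 1750 ft³/s.

Q = 1750 ft³/s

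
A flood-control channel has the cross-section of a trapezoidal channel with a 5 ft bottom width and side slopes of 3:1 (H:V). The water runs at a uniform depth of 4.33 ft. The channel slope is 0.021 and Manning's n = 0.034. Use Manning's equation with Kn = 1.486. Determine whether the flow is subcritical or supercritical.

With bottom width b = 5 ft and side slope z = 3: A = (b + zy)y = (5 + 3×4.33)×4.33 = 77.9 ft²; P = b + 2y√(1+z²) = 5 + 2×4.33×3.162 = 32.39 ft.
Hydraulic radius R = A/P = 77.9/32.39 = 2.405 ft.
V = (1.486/n) R^(2/3) √S = (1.486/0.034) × 2.405^(2/3) × √0.021 = 11.37 ft/s. Hydraulic depth D_h = A/T = 77.9/30.98 = 2.514 ft.
Froude number Fr = V/√(g·D_h) = 11.37/√(32.2×2.514) = 1.26, which is greater than 1, so the flow is supercritical.

supercritical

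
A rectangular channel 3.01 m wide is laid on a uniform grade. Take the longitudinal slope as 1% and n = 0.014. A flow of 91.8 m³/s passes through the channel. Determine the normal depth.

y_n = 4.02 m

Manning's equation rearranged: A R^(2/3) = nQ / (1·√S) = 0.014 × 91.8 / (√0.01) = 12.85.
Try y = 4.83 m: A R^(2/3) = 15.93 — high.
Try y = 2.87 m: A R^(2/3) = 8.565 — low.
Try y = 4.02 m: A R^(2/3) = 12.86 — close enough.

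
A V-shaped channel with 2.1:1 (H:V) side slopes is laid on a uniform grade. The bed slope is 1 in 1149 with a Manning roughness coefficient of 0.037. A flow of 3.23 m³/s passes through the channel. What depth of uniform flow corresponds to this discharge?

Manning's equation rearranged: A R^(2/3) = nQ / (1·√S) = 0.037 × 3.23 / (√0.0008703) = 4.051.
Try y = 1.26 m: A R^(2/3) = 2.289 — too small.
Try y = 1.99 m: A R^(2/3) = 7.743 — too large.
Try y = 1.56 m: A R^(2/3) = 4.045 — close enough.

y_n = 1.56 m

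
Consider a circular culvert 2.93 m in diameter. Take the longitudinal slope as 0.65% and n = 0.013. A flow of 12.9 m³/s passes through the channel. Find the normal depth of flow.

Manning's equation rearranged: A R^(2/3) = nQ / (1·√S) = 0.013 × 12.9 / (√0.0065) = 2.08.
Trying y = 1.45 m: A R^(2/3) = 2.692 — over.
Trying y = 1.25 m: A R^(2/3) = 2.075 — close enough.

y_n = 1.25 m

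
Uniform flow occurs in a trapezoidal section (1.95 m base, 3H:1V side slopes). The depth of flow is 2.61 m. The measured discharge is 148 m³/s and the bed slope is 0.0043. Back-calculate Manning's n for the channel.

With bottom width b = 1.95 m and side slope z = 3: A = (b + zy)y = (1.95 + 3×2.61)×2.61 = 25.53 m²; P = b + 2y√(1+z²) = 1.95 + 2×2.61×3.162 = 18.46 m.
Hydraulic radius R = A/P = 25.53/18.46 = 1.383 m.
Rearranging Manning's equation: n = (1/Q) A R^(2/3) S^(1/2) = (1/148) × 25.53 × 1.383^(2/3) × √0.0043 = 0.014.

n = 0.014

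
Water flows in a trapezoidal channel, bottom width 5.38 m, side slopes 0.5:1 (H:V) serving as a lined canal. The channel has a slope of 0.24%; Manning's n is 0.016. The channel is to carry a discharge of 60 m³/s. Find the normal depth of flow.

Manning's equation rearranged: A R^(2/3) = nQ / (1·√S) = 0.016 × 60 / (√0.0024) = 19.6.
Try y = 2.63 m: A R^(2/3) = 23.72 — high.
Try y = 2.34 m: A R^(2/3) = 19.58 — close enough.

y_n = 2.34 m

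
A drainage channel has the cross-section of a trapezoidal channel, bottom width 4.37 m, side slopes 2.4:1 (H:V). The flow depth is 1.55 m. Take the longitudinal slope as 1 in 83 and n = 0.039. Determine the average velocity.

V = 2.83 m/s

With bottom width b = 4.37 m and side slope z = 2.4: A = (b + zy)y = (4.37 + 2.4×1.55)×1.55 = 12.54 m²; P = b + 2y√(1+z²) = 4.37 + 2×1.55×2.6 = 12.43 m.
Hydraulic radius R = A/P = 12.54/12.43 = 1.009 m.
From Manning's equation, V = (1/n) R^(2/3) S^(1/2) = (1/0.039) × 1.009^(2/3) × 0.01205^(1/2) = 2.83 m/s.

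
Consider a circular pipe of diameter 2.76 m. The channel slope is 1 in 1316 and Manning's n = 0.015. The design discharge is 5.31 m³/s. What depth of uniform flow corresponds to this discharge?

y_n = 1.57 m

Manning's equation rearranged: A R^(2/3) = nQ / (1·√S) = 0.015 × 5.31 / (√0.0007599) = 2.889.
Trying y = 1.27 m: A R^(2/3) = 2.024 — too small.
Trying y = 1.57 m: A R^(2/3) = 2.888 — ≈ 2.889.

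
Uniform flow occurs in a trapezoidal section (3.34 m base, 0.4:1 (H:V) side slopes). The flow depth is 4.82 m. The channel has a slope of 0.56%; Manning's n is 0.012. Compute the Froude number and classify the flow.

With bottom width b = 3.34 m and side slope z = 0.4: A = (b + zy)y = (3.34 + 0.4×4.82)×4.82 = 25.39 m²; P = b + 2y√(1+z²) = 3.34 + 2×4.82×1.077 = 13.72 m.
Hydraulic radius R = A/P = 25.39/13.72 = 1.85 m.
V = (1/n) R^(2/3) √S = (1/0.012) × 1.85^(2/3) × √0.0056 = 9.399 m/s. Hydraulic depth D_h = A/T = 25.39/7.196 = 3.529 m.
Froude number Fr = V/√(g·D_h) = 9.399/√(9.81×3.529) = 1.6, which is greater than 1, so the flow is supercritical.

supercritical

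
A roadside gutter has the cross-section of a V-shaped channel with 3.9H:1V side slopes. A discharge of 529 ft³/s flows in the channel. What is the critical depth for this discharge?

y_c = 4.09 ft

At critical depth, Q² T / (g A³) = 1, i.e. A³/T = Q²/g = 529²/32.2 = 8691.
At y = 4.44 ft: A³/T = 13120 — high.
At y = 3.01 ft: A³/T = 1879 — low.
At y = 4.09 ft: A³/T = 8704 — matches.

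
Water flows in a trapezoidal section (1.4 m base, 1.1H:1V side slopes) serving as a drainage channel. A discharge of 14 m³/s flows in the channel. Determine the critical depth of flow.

y_c = 1.49 m

At critical depth, Q² T / (g A³) = 1, i.e. A³/T = Q²/g = 14²/9.81 = 19.98.
Try y = 1.13 m: A³/T = 6.855 — too small.
Try y = 1.85 m: A³/T = 46.91 — too large.
Try y = 1.49 m: A³/T = 19.85 — matches.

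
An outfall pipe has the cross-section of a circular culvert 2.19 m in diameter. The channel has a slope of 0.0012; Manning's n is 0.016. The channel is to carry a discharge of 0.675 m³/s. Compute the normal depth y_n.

y_n = 0.52 m

Manning's equation rearranged: A R^(2/3) = nQ / (1·√S) = 0.016 × 0.675 / (√0.0012) = 0.3118.
Try y = 0.38 m: A R^(2/3) = 0.1653 — too small.
Try y = 0.657 m: A R^(2/3) = 0.4937 — too large.
Try y = 0.52 m: A R^(2/3) = 0.3117 — matches.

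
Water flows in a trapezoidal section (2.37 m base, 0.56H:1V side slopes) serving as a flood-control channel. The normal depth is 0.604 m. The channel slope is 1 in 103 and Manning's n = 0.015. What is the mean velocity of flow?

With bottom width b = 2.37 m and side slope z = 0.56: A = (b + zy)y = (2.37 + 0.56×0.604)×0.604 = 1.636 m²; P = b + 2y√(1+z²) = 2.37 + 2×0.604×1.146 = 3.755 m.
Hydraulic radius R = A/P = 1.636/3.755 = 0.4357 m.
From Manning's equation, V = (1/n) R^(2/3) S^(1/2) = (1/0.015) × 0.4357^(2/3) × 0.009709^(1/2) = 3.78 m/s.

V = 3.78 m/s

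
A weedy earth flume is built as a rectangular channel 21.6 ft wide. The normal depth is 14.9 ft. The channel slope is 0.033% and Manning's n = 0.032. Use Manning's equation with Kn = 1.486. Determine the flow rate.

Q = 922 ft³/s

Flow area A = b·y = 21.6 × 14.9 = 321.8 ft². Wetted perimeter P = b + 2y = 21.6 + 2×14.9 = 51.4 ft.
Hydraulic radius R = A/P = 321.8/51.4 = 6.261 ft.
Manning's equation: Q = (1.486/n) A R^(2/3) S^(1/2) = (1.486/0.032) × 321.8 × 6.261^(2/3) × 0.00033^(1/2) = 922 ft³/s.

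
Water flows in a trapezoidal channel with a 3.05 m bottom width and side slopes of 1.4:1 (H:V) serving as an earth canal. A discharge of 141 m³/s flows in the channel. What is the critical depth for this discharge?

At critical depth, Q² T / (g A³) = 1, i.e. A³/T = Q²/g = 141²/9.81 = 2027.
Try y = 3.02 m: A³/T = 922.9 — too small.
Try y = 4.54 m: A³/T = 4941 — too large.
Try y = 3.67 m: A³/T = 2036 — ≈ 2027.

y_c = 3.67 m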